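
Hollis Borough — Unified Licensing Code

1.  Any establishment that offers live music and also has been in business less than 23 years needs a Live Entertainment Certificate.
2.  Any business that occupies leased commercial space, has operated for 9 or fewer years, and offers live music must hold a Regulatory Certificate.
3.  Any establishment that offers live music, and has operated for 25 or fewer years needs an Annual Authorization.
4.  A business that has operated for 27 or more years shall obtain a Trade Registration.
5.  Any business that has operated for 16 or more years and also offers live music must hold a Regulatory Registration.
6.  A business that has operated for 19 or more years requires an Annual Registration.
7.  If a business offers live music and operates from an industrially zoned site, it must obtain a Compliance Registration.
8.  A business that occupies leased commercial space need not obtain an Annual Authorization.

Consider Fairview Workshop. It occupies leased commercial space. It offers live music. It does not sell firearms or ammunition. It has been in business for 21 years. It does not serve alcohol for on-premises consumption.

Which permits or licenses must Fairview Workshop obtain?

Annual Registration, Live Entertainment Certificate, Regulatory Registration

1. offers live music; years in business 21 < 23 → Live Entertainment Certificate required.
2. occupies leased commercial space; years in business 21 > 9; offers live music → Regulatory Certificate not required.
3. offers live music; years in business 21 ≤ 25 → Annual Authorization required.
4. years in business 21 < 27 → Trade Registration not required.
5. years in business 21 ≥ 16; offers live music → Regulatory Registration required.
6. years in business 21 ≥ 19 → Annual Registration required.
7. offers live music; occupies leased commercial space (not: operates from an industrially zoned site) → Compliance Registration not required.
8. occupies leased commercial space → exempt from Annual Authorization.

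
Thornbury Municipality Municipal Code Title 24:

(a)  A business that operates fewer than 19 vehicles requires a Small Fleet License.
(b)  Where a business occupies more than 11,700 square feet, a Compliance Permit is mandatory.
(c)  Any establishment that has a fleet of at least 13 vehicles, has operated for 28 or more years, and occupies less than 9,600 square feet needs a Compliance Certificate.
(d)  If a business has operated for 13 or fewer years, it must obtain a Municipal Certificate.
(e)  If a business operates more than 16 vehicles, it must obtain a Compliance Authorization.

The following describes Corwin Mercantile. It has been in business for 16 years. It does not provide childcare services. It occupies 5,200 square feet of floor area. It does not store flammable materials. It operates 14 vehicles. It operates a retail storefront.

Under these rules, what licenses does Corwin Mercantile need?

Small Fleet License

(a) vehicles 14 < 19 → Small Fleet License required.
(b) floor area 5,200 square feet ≤ 11,700 square feet → Compliance Permit not required.
(c) vehicles 14 ≥ 13; years in business 16 < 28; floor area 5,200 square feet < 9,600 square feet → Compliance Certificate not required.
(d) years in business 16 > 13 → Municipal Certificate not required.
(e) vehicles 14 ≤ 16 → Compliance Authorization not required.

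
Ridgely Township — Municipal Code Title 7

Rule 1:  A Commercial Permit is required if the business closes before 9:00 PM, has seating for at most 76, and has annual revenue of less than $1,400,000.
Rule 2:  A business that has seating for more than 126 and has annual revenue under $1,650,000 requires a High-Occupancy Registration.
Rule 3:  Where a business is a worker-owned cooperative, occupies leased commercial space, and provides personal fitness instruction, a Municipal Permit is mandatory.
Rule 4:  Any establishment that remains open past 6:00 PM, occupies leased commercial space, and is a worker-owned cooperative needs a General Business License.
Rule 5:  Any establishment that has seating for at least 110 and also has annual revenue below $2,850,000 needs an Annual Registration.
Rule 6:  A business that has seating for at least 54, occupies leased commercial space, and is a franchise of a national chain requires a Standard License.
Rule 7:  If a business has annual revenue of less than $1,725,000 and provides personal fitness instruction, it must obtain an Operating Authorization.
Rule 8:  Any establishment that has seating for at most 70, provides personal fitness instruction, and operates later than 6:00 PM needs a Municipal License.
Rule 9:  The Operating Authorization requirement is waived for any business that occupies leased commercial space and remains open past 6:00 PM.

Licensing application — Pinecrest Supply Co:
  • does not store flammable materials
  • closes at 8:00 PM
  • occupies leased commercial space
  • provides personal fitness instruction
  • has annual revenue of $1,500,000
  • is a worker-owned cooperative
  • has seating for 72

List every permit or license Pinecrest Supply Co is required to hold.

Rule 1: closes 8:00 PM, at/before 9:00 PM; seating 72 ≤ 76; revenue $1,500,000 ≥ $1,400,000 → Commercial Permit not required.
Rule 2: seating 72 ≤ 126; revenue $1,500,000 < $1,650,000 → High-Occupancy Registration not required.
Rule 3: is a worker-owned cooperative; occupies leased commercial space; provides personal fitness instruction → Municipal Permit required.
Rule 4: closes 8:00 PM, after 6:00 PM; occupies leased commercial space; is a worker-owned cooperative → General Business License required.
Rule 5: seating 72 < 110; revenue $1,500,000 < $2,850,000 → Annual Registration not required.
Rule 6: seating 72 ≥ 54; occupies leased commercial space; is a worker-owned cooperative (not: is a franchise of a national chain) → Standard License not required.
Rule 7: revenue $1,500,000 < $1,725,000; provides personal fitness instruction → Operating Authorization required.
Rule 8: seating 72 > 70; provides personal fitness instruction; closes 8:00 PM, after 6:00 PM → Municipal License not required.
Rule 9: occupies leased commercial space; closes 8:00 PM, after 6:00 PM → exempt from Operating Authorization.

General Business License, Municipal Permit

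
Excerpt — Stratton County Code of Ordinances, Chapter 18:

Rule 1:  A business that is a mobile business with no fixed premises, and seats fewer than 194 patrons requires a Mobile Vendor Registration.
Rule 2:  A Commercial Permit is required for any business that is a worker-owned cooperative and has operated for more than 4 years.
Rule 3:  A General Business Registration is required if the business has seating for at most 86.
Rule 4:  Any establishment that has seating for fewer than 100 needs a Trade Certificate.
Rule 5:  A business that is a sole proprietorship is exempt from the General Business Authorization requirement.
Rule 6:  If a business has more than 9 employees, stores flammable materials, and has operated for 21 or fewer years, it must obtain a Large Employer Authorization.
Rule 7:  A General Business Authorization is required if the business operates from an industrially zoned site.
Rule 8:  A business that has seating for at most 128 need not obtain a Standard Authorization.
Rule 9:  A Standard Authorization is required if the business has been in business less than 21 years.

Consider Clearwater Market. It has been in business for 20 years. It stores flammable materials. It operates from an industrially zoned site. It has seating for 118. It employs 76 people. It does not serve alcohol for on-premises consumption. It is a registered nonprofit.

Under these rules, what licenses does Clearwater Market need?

Rule 1: operates from an industrially zoned site (not: is a mobile business with no fixed premises); seating 118 < 194 → Mobile Vendor Registration not required.
Rule 2: is a registered nonprofit (not: is a worker-owned cooperative); years in business 20 > 4 → Commercial Permit not required.
Rule 3: seating 118 > 86 → General Business Registration not required.
Rule 4: seating 118 ≥ 100 → Trade Certificate not required.
Rule 5: is a registered nonprofit (not: is a sole proprietorship) → General Business Authorization exemption does not apply.
Rule 6: employees 76 > 9; stores flammable materials; years in business 20 ≤ 21 → Large Employer Authorization required.
Rule 7: operates from an industrially zoned site → General Business Authorization required.
Rule 8: seating 118 ≤ 128 → exempt from Standard Authorization.
Rule 9: years in business 20 < 21 → Standard Authorization required.

General Business Authorization, Large Employer Authorization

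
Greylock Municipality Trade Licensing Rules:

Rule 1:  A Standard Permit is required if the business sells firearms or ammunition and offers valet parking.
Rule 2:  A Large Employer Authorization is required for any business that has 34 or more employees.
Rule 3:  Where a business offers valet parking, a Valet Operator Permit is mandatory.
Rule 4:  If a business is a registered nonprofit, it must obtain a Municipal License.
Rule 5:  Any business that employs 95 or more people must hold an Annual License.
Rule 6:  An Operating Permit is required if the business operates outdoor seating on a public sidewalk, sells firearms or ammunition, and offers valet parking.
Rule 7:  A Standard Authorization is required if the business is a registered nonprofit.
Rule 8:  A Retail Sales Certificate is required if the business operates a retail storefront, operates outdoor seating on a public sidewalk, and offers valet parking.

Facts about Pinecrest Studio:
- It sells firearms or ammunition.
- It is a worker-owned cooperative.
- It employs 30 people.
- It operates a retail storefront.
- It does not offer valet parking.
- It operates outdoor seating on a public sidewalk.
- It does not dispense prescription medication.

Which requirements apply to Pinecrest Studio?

Rule 1: sells firearms or ammunition; does not offer valet parking → Standard Permit not required.
Rule 2: employees 30 < 34 → Large Employer Authorization not required.
Rule 3: does not offer valet parking → Valet Operator Permit not required.
Rule 4: is a worker-owned cooperative (not: is a registered nonprofit) → Municipal License not required.
Rule 5: employees 30 < 95 → Annual License not required.
Rule 6: operates outdoor seating on a public sidewalk; sells firearms or ammunition; does not offer valet parking → Operating Permit not required.
Rule 7: is a worker-owned cooperative (not: is a registered nonprofit) → Standard Authorization not required.
Rule 8: operates a retail storefront; operates outdoor seating on a public sidewalk; does not offer valet parking → Retail Sales Certificate not required.

None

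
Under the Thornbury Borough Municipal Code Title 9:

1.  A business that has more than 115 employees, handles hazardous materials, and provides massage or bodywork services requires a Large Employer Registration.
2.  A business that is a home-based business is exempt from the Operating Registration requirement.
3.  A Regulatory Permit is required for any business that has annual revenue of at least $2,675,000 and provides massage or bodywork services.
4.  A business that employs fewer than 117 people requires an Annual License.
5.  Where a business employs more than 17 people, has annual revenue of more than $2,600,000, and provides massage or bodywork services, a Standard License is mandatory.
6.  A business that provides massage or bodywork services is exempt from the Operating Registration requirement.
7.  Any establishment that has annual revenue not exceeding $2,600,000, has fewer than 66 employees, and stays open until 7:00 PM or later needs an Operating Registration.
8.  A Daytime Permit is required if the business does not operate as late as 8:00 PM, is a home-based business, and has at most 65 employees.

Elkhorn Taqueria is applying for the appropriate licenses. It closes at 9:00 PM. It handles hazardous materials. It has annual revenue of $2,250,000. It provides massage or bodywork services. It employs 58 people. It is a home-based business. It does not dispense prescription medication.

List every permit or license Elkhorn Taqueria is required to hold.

1. employees 58 ≤ 115; handles hazardous materials; provides massage or bodywork services → Large Employer Registration not required.
2. is a home-based business → exempt from Operating Registration.
3. revenue $2,250,000 < $2,675,000; provides massage or bodywork services → Regulatory Permit not required.
4. employees 58 < 117 → Annual License required.
5. employees 58 > 17; revenue $2,250,000 ≤ $2,600,000; provides massage or bodywork services → Standard License not required.
6. provides massage or bodywork services → exempt from Operating Registration.
7. revenue $2,250,000 ≤ $2,600,000; employees 58 < 66; closes 9:00 PM, after 7:00 PM → Operating Registration required.
8. closes 9:00 PM, after 8:00 PM; is a home-based business; employees 58 ≤ 65 → Daytime Permit not required.

Annual License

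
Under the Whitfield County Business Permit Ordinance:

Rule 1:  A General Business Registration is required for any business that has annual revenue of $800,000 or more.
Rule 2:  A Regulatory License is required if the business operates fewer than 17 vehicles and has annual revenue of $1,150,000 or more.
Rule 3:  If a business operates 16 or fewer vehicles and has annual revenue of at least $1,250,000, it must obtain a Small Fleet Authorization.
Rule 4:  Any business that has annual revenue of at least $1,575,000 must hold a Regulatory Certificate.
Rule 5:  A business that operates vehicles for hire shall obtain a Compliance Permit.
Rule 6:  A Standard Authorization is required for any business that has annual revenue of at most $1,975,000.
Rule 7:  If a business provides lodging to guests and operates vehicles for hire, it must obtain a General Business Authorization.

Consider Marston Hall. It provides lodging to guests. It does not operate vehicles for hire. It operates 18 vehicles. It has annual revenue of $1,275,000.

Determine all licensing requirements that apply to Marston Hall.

Rule 1: revenue $1,275,000 ≥ $800,000 → General Business Registration required.
Rule 2: vehicles 18 ≥ 17; revenue $1,275,000 ≥ $1,150,000 → Regulatory License not required.
Rule 3: vehicles 18 > 16; revenue $1,275,000 ≥ $1,250,000 → Small Fleet Authorization not required.
Rule 4: revenue $1,275,000 < $1,575,000 → Regulatory Certificate not required.
Rule 5: does not operate vehicles for hire → Compliance Permit not required.
Rule 6: revenue $1,275,000 ≤ $1,975,000 → Standard Authorization required.
Rule 7: provides lodging to guests; does not operate vehicles for hire → General Business Authorization not required.

General Business Registration, Standard Authorization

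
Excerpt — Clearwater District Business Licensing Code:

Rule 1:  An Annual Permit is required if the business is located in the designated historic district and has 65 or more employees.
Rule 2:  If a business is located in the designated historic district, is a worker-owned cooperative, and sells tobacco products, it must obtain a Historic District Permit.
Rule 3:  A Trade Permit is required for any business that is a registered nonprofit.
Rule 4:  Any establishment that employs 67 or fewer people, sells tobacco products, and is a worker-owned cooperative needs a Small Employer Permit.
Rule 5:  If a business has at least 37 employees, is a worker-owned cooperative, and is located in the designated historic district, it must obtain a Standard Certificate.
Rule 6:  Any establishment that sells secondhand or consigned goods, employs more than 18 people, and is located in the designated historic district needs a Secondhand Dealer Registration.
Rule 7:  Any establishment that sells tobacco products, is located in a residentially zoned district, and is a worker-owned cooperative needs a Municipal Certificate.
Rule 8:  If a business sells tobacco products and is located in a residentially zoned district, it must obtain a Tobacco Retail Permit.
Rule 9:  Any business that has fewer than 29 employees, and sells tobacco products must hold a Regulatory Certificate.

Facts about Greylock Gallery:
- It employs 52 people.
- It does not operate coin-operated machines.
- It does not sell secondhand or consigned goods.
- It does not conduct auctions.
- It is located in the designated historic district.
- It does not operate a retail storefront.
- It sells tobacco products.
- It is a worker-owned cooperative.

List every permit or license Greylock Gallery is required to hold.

Historic District Permit, Small Employer Permit, Standard Certificate

Rule 1: is located in the designated historic district; employees 52 < 65 → Annual Permit not required.
Rule 2: is located in the designated historic district; is a worker-owned cooperative; sells tobacco products → Historic District Permit required.
Rule 3: is a worker-owned cooperative (not: is a registered nonprofit) → Trade Permit not required.
Rule 4: employees 52 ≤ 67; sells tobacco products; is a worker-owned cooperative → Small Employer Permit required.
Rule 5: employees 52 ≥ 37; is a worker-owned cooperative; is located in the designated historic district → Standard Certificate required.
Rule 6: does not sell secondhand or consigned goods; employees 52 > 18; is located in the designated historic district → Secondhand Dealer Registration not required.
Rule 7: sells tobacco products; is located in the designated historic district (not: is located in a residentially zoned district); is a worker-owned cooperative → Municipal Certificate not required.
Rule 8: sells tobacco products; is located in the designated historic district (not: is located in a residentially zoned district) → Tobacco Retail Permit not required.
Rule 9: employees 52 ≥ 29; sells tobacco products → Regulatory Certificate not required.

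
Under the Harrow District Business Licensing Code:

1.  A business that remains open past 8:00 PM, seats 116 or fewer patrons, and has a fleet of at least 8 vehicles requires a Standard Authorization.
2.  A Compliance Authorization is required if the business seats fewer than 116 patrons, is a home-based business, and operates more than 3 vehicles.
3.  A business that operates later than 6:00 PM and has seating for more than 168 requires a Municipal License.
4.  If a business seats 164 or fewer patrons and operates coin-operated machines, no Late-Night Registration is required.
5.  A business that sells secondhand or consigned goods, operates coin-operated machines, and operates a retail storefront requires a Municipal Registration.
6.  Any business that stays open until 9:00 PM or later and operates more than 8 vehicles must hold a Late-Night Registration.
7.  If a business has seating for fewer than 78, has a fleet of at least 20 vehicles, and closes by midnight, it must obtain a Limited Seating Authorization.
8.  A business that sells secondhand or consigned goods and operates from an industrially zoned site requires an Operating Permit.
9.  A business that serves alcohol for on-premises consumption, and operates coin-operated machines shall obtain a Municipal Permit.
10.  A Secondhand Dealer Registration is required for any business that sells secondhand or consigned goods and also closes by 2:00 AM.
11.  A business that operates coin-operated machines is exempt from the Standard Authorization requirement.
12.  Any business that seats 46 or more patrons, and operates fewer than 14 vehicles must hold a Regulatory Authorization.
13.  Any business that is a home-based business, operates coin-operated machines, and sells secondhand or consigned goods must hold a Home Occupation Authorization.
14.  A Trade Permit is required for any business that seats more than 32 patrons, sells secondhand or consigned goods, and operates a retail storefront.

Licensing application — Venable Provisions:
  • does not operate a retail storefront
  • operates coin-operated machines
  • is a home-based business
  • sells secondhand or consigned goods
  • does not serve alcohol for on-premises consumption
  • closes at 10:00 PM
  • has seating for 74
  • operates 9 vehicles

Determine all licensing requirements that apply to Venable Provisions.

1. closes 10:00 PM, after 8:00 PM; seating 74 ≤ 116; vehicles 9 ≥ 8 → Standard Authorization required.
2. seating 74 < 116; is a home-based business; vehicles 9 > 3 → Compliance Authorization required.
3. closes 10:00 PM, after 6:00 PM; seating 74 ≤ 168 → Municipal License not required.
4. seating 74 ≤ 164; operates coin-operated machines → exempt from Late-Night Registration.
5. sells secondhand or consigned goods; operates coin-operated machines; does not operate a retail storefront → Municipal Registration not required.
6. closes 10:00 PM, after 9:00 PM; vehicles 9 > 8 → Late-Night Registration required.
7. seating 74 < 78; vehicles 9 < 20; closes 10:00 PM, at/before midnight → Limited Seating Authorization not required.
8. sells secondhand or consigned goods; is a home-based business (not: operates from an industrially zoned site) → Operating Permit not required.
9. does not serve alcohol for on-premises consumption; operates coin-operated machines → Municipal Permit not required.
10. sells secondhand or consigned goods; closes 10:00 PM, at/before 2:00 AM → Secondhand Dealer Registration required.
11. operates coin-operated machines → exempt from Standard Authorization.
12. seating 74 ≥ 46; vehicles 9 < 14 → Regulatory Authorization required.
13. is a home-based business; operates coin-operated machines; sells secondhand or consigned goods → Home Occupation Authorization required.
14. seating 74 > 32; sells secondhand or consigned goods; does not operate a retail storefront → Trade Permit not required.

Compliance Authorization, Home Occupation Authorization, Regulatory Authorization, Secondhand Dealer Registration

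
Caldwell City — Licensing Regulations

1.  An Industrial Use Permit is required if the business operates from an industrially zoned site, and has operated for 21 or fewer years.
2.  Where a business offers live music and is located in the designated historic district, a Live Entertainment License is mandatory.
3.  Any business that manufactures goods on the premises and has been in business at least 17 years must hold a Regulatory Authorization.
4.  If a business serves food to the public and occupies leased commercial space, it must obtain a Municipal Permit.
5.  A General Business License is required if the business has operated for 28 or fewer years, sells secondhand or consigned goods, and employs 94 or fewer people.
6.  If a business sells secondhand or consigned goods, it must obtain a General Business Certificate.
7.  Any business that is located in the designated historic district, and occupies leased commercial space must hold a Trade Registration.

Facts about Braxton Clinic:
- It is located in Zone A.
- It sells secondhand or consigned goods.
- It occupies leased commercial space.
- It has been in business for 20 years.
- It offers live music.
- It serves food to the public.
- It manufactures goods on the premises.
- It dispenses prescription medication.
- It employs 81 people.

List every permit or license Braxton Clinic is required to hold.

1. occupies leased commercial space (not: operates from an industrially zoned site); years in business 20 ≤ 21 → Industrial Use Permit not required.
2. offers live music; is located in Zone A (not: is located in the designated historic district) → Live Entertainment License not required.
3. manufactures goods on the premises; years in business 20 ≥ 17 → Regulatory Authorization required.
4. serves food to the public; occupies leased commercial space → Municipal Permit required.
5. years in business 20 ≤ 28; sells secondhand or consigned goods; employees 81 ≤ 94 → General Business License required.
6. sells secondhand or consigned goods → General Business Certificate required.
7. is located in Zone A (not: is located in the designated historic district); occupies leased commercial space → Trade Registration not required.

General Business Certificate, General Business License, Municipal Permit, Regulatory Authorization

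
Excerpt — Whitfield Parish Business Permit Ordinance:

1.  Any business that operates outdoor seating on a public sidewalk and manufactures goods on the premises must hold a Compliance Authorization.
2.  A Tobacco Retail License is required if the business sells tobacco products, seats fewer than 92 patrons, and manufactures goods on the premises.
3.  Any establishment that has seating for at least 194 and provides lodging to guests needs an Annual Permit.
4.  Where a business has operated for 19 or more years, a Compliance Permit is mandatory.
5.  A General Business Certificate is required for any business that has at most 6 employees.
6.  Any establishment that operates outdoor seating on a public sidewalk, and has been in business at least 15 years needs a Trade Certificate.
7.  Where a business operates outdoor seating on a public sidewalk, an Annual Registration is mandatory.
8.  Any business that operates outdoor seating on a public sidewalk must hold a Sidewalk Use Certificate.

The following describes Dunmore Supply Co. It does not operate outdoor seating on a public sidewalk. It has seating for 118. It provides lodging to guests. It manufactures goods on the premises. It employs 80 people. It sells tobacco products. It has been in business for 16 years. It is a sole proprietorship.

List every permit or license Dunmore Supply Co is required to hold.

1. does not operate outdoor seating on a public sidewalk; manufactures goods on the premises → Compliance Authorization not required.
2. sells tobacco products; seating 118 ≥ 92; manufactures goods on the premises → Tobacco Retail License not required.
3. seating 118 < 194; provides lodging to guests → Annual Permit not required.
4. years in business 16 < 19 → Compliance Permit not required.
5. employees 80 > 6 → General Business Certificate not required.
6. does not operate outdoor seating on a public sidewalk; years in business 16 ≥ 15 → Trade Certificate not required.
7. does not operate outdoor seating on a public sidewalk → Annual Registration not required.
8. does not operate outdoor seating on a public sidewalk → Sidewalk Use Certificate not required.

None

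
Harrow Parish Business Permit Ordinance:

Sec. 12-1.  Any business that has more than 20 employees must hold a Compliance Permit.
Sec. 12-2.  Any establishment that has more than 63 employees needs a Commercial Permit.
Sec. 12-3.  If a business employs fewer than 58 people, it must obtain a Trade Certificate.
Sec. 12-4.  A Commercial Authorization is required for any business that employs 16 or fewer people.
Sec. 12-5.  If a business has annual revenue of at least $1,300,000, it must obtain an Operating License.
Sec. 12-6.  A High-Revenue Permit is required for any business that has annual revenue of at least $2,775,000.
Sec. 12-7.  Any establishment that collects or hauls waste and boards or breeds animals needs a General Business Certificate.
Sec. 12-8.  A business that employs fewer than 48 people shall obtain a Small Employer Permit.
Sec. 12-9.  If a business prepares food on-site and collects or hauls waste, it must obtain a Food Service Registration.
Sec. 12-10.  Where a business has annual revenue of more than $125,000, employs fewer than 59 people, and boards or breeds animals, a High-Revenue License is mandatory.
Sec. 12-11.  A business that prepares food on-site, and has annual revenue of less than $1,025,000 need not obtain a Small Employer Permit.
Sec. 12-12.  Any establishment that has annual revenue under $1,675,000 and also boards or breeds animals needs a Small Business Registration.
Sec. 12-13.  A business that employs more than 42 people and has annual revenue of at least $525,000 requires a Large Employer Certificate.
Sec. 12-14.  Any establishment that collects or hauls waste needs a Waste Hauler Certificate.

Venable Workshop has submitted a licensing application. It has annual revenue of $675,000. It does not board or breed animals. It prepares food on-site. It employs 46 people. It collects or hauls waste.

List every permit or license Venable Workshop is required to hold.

Sec. 12-1. employees 46 > 20 → Compliance Permit required.
Sec. 12-2. employees 46 ≤ 63 → Commercial Permit not required.
Sec. 12-3. employees 46 < 58 → Trade Certificate required.
Sec. 12-4. employees 46 > 16 → Commercial Authorization not required.
Sec. 12-5. revenue $675,000 < $1,300,000 → Operating License not required.
Sec. 12-6. revenue $675,000 < $2,775,000 → High-Revenue Permit not required.
Sec. 12-7. collects or hauls waste; does not board or breed animals → General Business Certificate not required.
Sec. 12-8. employees 46 < 48 → Small Employer Permit required.
Sec. 12-9. prepares food on-site; collects or hauls waste → Food Service Registration required.
Sec. 12-10. revenue $675,000 > $125,000; employees 46 < 59; does not board or breed animals → High-Revenue License not required.
Sec. 12-11. prepares food on-site; revenue $675,000 < $1,025,000 → exempt from Small Employer Permit.
Sec. 12-12. revenue $675,000 < $1,675,000; does not board or breed animals → Small Business Registration not required.
Sec. 12-13. employees 46 > 42; revenue $675,000 ≥ $525,000 → Large Employer Certificate required.
Sec. 12-14. collects or hauls waste → Waste Hauler Certificate required.

Compliance Permit, Food Service Registration, Large Employer Certificate, Trade Certificate, Waste Hauler Certificate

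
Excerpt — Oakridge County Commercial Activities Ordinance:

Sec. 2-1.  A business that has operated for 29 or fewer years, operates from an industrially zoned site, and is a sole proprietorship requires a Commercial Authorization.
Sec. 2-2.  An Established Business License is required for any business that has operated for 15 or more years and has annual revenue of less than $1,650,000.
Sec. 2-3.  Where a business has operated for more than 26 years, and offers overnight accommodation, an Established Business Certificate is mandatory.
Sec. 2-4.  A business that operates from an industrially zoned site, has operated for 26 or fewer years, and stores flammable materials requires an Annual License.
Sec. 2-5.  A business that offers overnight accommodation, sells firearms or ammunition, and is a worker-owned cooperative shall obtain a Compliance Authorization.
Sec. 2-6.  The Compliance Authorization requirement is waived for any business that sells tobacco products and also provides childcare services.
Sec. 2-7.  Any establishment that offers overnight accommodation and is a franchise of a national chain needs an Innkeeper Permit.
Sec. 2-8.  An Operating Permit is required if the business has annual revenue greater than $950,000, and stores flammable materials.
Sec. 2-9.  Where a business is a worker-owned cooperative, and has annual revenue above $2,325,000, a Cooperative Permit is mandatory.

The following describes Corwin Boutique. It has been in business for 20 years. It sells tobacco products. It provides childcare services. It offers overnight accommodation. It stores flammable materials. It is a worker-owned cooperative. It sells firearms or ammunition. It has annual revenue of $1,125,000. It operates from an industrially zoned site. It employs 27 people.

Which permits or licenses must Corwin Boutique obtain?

Annual License, Established Business License, Operating Permit

Sec. 2-1. years in business 20 ≤ 29; operates from an industrially zoned site; is a worker-owned cooperative (not: is a sole proprietorship) → Commercial Authorization not required.
Sec. 2-2. years in business 20 ≥ 15; revenue $1,125,000 < $1,650,000 → Established Business License required.
Sec. 2-3. years in business 20 ≤ 26; offers overnight accommodation → Established Business Certificate not required.
Sec. 2-4. operates from an industrially zoned site; years in business 20 ≤ 26; stores flammable materials → Annual License required.
Sec. 2-5. offers overnight accommodation; sells firearms or ammunition; is a worker-owned cooperative → Compliance Authorization required.
Sec. 2-6. sells tobacco products; provides childcare services → exempt from Compliance Authorization.
Sec. 2-7. offers overnight accommodation; is a worker-owned cooperative (not: is a franchise of a national chain) → Innkeeper Permit not required.
Sec. 2-8. revenue $1,125,000 > $950,000; stores flammable materials → Operating Permit required.
Sec. 2-9. is a worker-owned cooperative; revenue $1,125,000 ≤ $2,325,000 → Cooperative Permit not required.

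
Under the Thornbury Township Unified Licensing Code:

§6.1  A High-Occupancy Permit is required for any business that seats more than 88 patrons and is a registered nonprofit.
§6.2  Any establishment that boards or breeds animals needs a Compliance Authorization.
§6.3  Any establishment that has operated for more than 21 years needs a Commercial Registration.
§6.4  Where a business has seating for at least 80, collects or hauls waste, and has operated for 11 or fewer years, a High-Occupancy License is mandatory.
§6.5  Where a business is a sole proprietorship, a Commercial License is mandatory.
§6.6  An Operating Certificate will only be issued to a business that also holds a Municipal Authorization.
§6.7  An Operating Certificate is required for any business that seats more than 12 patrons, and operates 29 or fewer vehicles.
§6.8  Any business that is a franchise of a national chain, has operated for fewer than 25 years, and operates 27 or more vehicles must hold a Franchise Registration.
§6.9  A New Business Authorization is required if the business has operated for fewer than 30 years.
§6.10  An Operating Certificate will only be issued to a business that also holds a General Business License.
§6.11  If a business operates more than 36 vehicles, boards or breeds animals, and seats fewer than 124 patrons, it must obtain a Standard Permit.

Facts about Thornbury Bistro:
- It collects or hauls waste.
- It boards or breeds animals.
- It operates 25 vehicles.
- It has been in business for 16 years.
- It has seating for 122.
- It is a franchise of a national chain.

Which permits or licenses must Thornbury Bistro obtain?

§6.1 seating 122 > 88; is a franchise of a national chain (not: is a registered nonprofit) → High-Occupancy Permit not required.
§6.2 boards or breeds animals → Compliance Authorization required.
§6.3 years in business 16 ≤ 21 → Commercial Registration not required.
§6.4 seating 122 ≥ 80; collects or hauls waste; years in business 16 > 11 → High-Occupancy License not required.
§6.5 is a franchise of a national chain (not: is a sole proprietorship) → Commercial License not required.
§6.6 Operating Certificate is required → Municipal Authorization also required.
§6.7 seating 122 > 12; vehicles 25 ≤ 29 → Operating Certificate required.
§6.8 is a franchise of a national chain; years in business 16 < 25; vehicles 25 < 27 → Franchise Registration not required.
§6.9 years in business 16 < 30 → New Business Authorization required.
§6.10 Operating Certificate is required → General Business License also required.
§6.11 vehicles 25 ≤ 36; boards or breeds animals; seating 122 < 124 → Standard Permit not required.

Compliance Authorization, General Business License, Municipal Authorization, New Business Authorization, Operating Certificate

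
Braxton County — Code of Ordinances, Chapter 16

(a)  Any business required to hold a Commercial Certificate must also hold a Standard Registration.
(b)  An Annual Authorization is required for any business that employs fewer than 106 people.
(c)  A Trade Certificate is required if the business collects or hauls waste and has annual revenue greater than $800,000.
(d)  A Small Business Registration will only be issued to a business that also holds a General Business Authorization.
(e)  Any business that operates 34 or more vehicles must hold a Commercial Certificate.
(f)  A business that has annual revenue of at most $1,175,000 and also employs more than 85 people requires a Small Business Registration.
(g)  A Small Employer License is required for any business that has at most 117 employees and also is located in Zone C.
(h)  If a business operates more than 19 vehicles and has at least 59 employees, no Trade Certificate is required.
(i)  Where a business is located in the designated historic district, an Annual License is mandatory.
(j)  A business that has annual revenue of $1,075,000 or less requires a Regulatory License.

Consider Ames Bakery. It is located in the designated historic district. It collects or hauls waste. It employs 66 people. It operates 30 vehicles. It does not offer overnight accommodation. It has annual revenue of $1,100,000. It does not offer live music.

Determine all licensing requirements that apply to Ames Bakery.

(a) Commercial Certificate is not required → no effect.
(b) employees 66 < 106 → Annual Authorization required.
(c) collects or hauls waste; revenue $1,100,000 > $800,000 → Trade Certificate required.
(d) Small Business Registration is not required → no effect.
(e) vehicles 30 < 34 → Commercial Certificate not required.
(f) revenue $1,100,000 ≤ $1,175,000; employees 66 ≤ 85 → Small Business Registration not required.
(g) employees 66 ≤ 117; is located in the designated historic district (not: is located in Zone C) → Small Employer License not required.
(h) vehicles 30 > 19; employees 66 ≥ 59 → exempt from Trade Certificate.
(i) is located in the designated historic district → Annual License required.
(j) revenue $1,100,000 > $1,075,000 → Regulatory License not required.

Annual Authorization, Annual License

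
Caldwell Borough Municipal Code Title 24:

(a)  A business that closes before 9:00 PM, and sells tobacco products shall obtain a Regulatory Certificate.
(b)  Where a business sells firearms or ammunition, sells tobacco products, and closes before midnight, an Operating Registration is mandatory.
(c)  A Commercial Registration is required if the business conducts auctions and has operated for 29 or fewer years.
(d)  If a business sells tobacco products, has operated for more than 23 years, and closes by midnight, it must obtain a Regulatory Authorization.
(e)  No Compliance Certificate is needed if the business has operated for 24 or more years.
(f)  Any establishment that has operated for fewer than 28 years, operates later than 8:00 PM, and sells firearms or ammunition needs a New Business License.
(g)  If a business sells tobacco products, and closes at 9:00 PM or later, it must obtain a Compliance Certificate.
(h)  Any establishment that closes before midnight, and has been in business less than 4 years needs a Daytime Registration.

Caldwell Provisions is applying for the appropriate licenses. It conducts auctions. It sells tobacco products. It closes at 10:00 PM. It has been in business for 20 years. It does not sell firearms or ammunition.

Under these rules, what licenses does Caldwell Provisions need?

Commercial Registration, Compliance Certificate

(a) closes 10:00 PM, after 9:00 PM; sells tobacco products → Regulatory Certificate not required.
(b) does not sell firearms or ammunition; sells tobacco products; closes 10:00 PM, at/before midnight → Operating Registration not required.
(c) conducts auctions; years in business 20 ≤ 29 → Commercial Registration required.
(d) sells tobacco products; years in business 20 ≤ 23; closes 10:00 PM, at/before midnight → Regulatory Authorization not required.
(e) years in business 20 < 24 → Compliance Certificate exemption does not apply.
(f) years in business 20 < 28; closes 10:00 PM, after 8:00 PM; does not sell firearms or ammunition → New Business License not required.
(g) sells tobacco products; closes 10:00 PM, after 9:00 PM → Compliance Certificate required.
(h) closes 10:00 PM, at/before midnight; years in business 20 ≥ 4 → Daytime Registration not required.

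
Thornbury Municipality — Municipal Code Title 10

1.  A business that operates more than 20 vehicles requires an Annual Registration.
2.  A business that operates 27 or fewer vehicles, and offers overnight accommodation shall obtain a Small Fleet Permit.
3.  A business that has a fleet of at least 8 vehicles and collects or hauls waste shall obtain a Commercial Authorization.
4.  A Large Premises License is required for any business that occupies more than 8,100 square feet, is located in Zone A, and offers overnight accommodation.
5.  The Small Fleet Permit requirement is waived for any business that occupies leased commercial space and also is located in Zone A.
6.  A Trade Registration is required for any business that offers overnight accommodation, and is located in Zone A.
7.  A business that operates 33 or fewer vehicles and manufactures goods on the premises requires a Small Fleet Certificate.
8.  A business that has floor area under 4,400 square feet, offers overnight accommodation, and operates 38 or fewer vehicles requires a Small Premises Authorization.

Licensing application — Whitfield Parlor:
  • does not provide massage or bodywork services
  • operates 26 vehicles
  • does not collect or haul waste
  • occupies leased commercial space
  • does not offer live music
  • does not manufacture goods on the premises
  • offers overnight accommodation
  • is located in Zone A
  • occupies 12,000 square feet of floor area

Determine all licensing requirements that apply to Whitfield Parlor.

1. vehicles 26 > 20 → Annual Registration required.
2. vehicles 26 ≤ 27; offers overnight accommodation → Small Fleet Permit required.
3. vehicles 26 ≥ 8; does not collect or haul waste → Commercial Authorization not required.
4. floor area 12,000 square feet > 8,100 square feet; is located in Zone A; offers overnight accommodation → Large Premises License required.
5. occupies leased commercial space; is located in Zone A → exempt from Small Fleet Permit.
6. offers overnight accommodation; is located in Zone A → Trade Registration required.
7. vehicles 26 ≤ 33; does not manufacture goods on the premises → Small Fleet Certificate not required.
8. floor area 12,000 square feet ≥ 4,400 square feet; offers overnight accommodation; vehicles 26 ≤ 38 → Small Premises Authorization not required.

Annual Registration, Large Premises License, Trade Registration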